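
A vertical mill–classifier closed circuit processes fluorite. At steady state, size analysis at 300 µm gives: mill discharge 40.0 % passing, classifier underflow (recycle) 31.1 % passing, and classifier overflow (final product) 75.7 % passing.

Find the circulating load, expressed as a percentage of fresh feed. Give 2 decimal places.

CL = 401.12 %

Classifier node, passing 300 µm:
d + r·d = r·u + o → r(d−u) = o−d
r = (75.7 − 40.0)/(40.0 − 31.1) = 35.7/8.9 = 4.0112
CL = 100·r = 401.12 %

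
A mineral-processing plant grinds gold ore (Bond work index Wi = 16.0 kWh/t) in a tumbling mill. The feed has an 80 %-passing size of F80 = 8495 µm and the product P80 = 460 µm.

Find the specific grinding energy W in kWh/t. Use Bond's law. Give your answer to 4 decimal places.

W = 5.7241 kWh/t

W = 10 Wi (1/√P80 − 1/√F80)  [Bond]
1/√460 = 0.046625;  1/√8495 = 0.010850
W = 10·16.0·(0.046625 − 0.010850) = 5.7241 kWh/t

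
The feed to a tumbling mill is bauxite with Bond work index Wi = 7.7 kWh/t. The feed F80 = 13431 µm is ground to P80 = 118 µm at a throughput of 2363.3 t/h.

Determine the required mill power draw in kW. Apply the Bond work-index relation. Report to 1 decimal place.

W = 10·Wi·[P80^(−½) − F80^(−½)]
W = 10·7.7·(1/√118 − 1/√13431) = 10·7.7·(0.083429) = 6.4240 kWh/t
Power = W × throughput = 6.4240 kWh/t × 2363.3 t/h = 15181.9 kW

P = 15181.9 kW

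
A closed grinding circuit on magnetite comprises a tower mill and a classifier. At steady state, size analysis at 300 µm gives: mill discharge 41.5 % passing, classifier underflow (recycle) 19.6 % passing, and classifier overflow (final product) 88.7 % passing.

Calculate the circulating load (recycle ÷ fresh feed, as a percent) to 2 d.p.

Balance %-passing 300 µm (r = R/F):
r = (o − d)/(d − u)
r = (88.7 − 41.5)/(41.5 − 19.6) = 47.2/21.9 = 2.1553
CL = 100·r = 215.53 %

CL = 215.53 %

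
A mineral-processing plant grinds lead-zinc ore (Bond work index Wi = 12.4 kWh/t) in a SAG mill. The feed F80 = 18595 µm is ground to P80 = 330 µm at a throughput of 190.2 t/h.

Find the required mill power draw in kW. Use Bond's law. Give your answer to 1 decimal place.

W = 10 Wi (1/√P80 − 1/√F80)  [Bond]
W = 10·12.4·(1/√330 − 1/√18595) = 10·12.4·(0.047715) = 5.9166 kWh/t
Mill draw = 5.9166 × 190.2 = 1125.3 kW

P = 1125.3 kW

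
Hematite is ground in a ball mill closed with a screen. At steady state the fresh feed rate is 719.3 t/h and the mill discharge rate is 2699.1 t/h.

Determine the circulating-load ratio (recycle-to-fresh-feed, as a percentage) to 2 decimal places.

CL = 275.24 %

Mill node: discharge = fresh + recycle.
R = M − F = 2699.1 − 719.3 = 1979.8 t/h
CL = 100·R/F = 100·1979.8/719.3 = 275.24 %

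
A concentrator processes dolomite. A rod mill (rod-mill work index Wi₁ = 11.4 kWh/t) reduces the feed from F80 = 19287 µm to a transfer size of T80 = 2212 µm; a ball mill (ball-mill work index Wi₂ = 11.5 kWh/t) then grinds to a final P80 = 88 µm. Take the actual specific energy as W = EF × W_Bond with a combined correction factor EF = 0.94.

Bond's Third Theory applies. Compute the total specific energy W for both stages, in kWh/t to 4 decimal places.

Bond:  W = 10 Wi (1/√P − 1/√F)
Stage 1 (19287→2212 µm, Wi₁=11.4): W₁ = 10·11.4·(0.021262 − 0.007201) = 1.6030 kWh/t
Stage 2 (2212→88 µm, Wi₂=11.5): W₂ = 10·11.5·(0.106600 − 0.021262) = 9.8139 kWh/t
W = W₁ + W₂ = 1.6030 + 9.8139 = 11.4169 kWh/t
Apply correction: 11.4169 × 0.94 = 10.7319 kWh/t

W = 10.7319 kWh/t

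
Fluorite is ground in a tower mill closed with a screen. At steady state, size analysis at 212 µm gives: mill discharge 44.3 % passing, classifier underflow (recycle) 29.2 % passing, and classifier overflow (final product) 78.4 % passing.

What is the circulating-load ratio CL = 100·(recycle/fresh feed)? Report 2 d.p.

CL = 225.83 %

Mass balance on the −212 µm fraction:
r = (o − d)/(d − u)
r = (78.4 − 44.3)/(44.3 − 29.2) = 34.1/15.1 = 2.2583
CL = 100·r = 225.83 %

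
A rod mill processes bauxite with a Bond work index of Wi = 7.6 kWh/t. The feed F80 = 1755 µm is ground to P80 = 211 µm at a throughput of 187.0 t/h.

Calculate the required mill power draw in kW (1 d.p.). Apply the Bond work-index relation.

P = 639.1 kW

Bond: W = 10·Wi·(1/√P80 − 1/√F80)
W = 10·7.6·(1/√211 − 1/√1755) = 10·7.6·(0.044972) = 3.4179 kWh/t
P_mill = W·ṁ = 3.4179·187.0 = 639.1 kW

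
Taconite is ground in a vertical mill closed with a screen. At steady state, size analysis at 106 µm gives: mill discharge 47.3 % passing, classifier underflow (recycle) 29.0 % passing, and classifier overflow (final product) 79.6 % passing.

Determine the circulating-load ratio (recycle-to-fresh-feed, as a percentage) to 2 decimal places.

CL = 176.50 %

Classifier node, passing 106 µm:
d + r·d = r·u + o → r(d−u) = o−d
r = (79.6 − 47.3)/(47.3 − 29.0) = 32.3/18.3 = 1.7650
CL = 100·r = 176.50 %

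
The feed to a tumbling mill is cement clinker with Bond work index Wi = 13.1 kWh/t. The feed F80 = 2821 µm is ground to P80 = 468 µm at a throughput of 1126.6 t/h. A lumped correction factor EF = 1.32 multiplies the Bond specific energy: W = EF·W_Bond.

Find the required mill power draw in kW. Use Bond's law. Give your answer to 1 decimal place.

P = 5337.3 kW

W = 10·Wi·[P80^(−½) − F80^(−½)]
W = 10·13.1·(1/√468 − 1/√2821) = 10·13.1·(0.027397) = 3.5890 kWh/t
With EF = 1.32: W = 3.5890·1.32 = 4.7375 kWh/t
Power = W × throughput = 4.7375 kWh/t × 1126.6 t/h = 5337.3 kW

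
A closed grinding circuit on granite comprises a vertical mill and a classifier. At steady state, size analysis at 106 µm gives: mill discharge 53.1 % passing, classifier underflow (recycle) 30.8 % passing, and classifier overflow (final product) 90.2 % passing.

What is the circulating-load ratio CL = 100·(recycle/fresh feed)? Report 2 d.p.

CL = 166.37 %

Let r = R/F. Size balance at 106 µm:
(1+r)d = ru + o → r = (o−d)/(d−u)
r = (90.2 − 53.1)/(53.1 − 30.8) = 37.1/22.3 = 1.6637
CL = 100·r = 166.37 %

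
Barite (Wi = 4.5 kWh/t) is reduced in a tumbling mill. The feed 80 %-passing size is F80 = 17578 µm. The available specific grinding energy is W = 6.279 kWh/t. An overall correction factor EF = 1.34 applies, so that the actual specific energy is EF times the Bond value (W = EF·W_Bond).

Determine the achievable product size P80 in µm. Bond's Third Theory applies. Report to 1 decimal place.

P80 = 80.2 µm

W_Bond = 10·Wi·(1/√P₈₀ − 1/√F₈₀)
W_Bond = W / EF = 6.279 / 1.34 = 4.6858 kWh/t
P80^(−½) = W_Bond/(10 Wi) + F80^(−½)
  = 4.6858/(10·4.5) + 1/√17578 = 0.104129 + 0.007542 = 0.111672
P80 = (1/0.111672)² = 8.9548² = 80.19 µm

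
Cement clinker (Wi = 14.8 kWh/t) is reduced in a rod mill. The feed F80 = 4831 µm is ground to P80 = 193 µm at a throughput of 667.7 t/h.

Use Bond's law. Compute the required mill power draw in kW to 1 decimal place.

P = 5691.4 kW

W_Bond = 10·Wi·(1/√P₈₀ − 1/√F₈₀)
W = 10·14.8·(1/√193 − 1/√4831) = 10·14.8·(0.057594) = 8.5239 kWh/t
P_mill = W·ṁ = 8.5239·667.7 = 5691.4 kW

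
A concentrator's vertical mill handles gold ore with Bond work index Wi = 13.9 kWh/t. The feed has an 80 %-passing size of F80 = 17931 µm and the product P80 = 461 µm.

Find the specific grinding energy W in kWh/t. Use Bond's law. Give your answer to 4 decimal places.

W = 5.4358 kWh/t

W_Bond = 10·Wi·(1/√P₈₀ − 1/√F₈₀)
1/√461 = 0.046575;  1/√17931 = 0.007468
W = 10·13.9·(0.046575 − 0.007468) = 5.4358 kWh/t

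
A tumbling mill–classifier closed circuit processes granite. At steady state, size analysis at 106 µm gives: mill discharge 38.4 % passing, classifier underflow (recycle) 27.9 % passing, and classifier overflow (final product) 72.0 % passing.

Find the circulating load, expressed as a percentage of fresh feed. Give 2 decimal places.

CL = 320.00 %

Mass balance on the −106 µm fraction:
d + r·d = r·u + o → r(d−u) = o−d
r = (72.0 − 38.4)/(38.4 − 27.9) = 33.6/10.5 = 3.2000
CL = 100·r = 320.00 %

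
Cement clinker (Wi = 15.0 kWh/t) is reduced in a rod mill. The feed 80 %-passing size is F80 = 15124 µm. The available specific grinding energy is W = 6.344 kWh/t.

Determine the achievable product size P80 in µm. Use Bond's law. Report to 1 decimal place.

Bond: W = 10·Wi·(1/√P80 − 1/√F80)
P80^-0.5 = F80^-0.5 + W/(10 Wi)
  = 6.3440/(10·15.0) + 1/√15124 = 0.042293 + 0.008131 = 0.050425
P80 = (1/0.050425)² = 19.8315² = 393.29 µm

P80 = 393.3 µm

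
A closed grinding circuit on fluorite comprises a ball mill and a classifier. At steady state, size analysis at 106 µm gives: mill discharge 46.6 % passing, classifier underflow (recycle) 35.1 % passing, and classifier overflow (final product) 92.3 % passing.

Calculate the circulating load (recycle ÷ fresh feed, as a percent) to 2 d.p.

CL = 397.39 %

Mass balance on the −106 µm fraction:
d + r·d = r·u + o → r(d−u) = o−d
r = (92.3 − 46.6)/(46.6 − 35.1) = 45.7/11.5 = 3.9739
CL = 100·r = 397.39 %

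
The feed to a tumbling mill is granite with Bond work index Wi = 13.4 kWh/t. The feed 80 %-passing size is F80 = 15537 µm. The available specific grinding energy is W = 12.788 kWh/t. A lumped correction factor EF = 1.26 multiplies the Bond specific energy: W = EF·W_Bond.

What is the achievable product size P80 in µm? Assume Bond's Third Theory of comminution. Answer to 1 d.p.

P80 = 142.5 µm

W = 10·Wi·(P80^(-½) − F80^(-½))
W_Bond = W / EF = 12.788 / 1.26 = 10.1492 kWh/t
⇒ 1/√P80 = W_Bond/(10·Wi) + 1/√F80
  = 10.1492/(10·13.4) + 1/√15537 = 0.075740 + 0.008023 = 0.083763
P80 = (1/0.083763)² = 11.9384² = 142.53 µm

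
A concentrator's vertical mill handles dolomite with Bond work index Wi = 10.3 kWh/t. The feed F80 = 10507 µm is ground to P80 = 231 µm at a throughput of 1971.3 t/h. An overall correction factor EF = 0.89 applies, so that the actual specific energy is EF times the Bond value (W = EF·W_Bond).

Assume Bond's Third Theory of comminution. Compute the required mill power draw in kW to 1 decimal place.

W = 10 Wi (P80^-0.5 − F80^-0.5)
W = 10·10.3·(1/√231 − 1/√10507) = 10·10.3·(0.056039) = 5.7721 kWh/t
Corrected W = EF·W_Bond = 0.89·5.7721 = 5.1371 kWh/t
P_mill = W·ṁ = 5.1371·1971.3 = 10126.8 kW

P = 10126.8 kW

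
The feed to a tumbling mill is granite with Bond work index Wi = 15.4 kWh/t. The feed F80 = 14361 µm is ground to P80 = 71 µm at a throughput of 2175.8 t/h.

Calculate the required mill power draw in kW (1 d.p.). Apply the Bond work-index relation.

P = 36969.8 kW

W = 10 Wi (1/√P80 − 1/√F80)  [Bond]
W = 10·15.4·(1/√71 − 1/√14361) = 10·15.4·(0.110334) = 16.9914 kWh/t
P = W·T = 16.9914·2175.8 = 36969.8 kW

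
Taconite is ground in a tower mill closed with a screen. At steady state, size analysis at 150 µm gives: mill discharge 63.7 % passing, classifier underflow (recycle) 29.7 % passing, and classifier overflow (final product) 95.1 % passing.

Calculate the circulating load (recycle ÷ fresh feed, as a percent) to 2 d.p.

Two-product formula at 150 µm:
Fd + Rd = Ru + Fo ⇒ R/F = (o−d)/(d−u)
r = (95.1 − 63.7)/(63.7 − 29.7) = 31.4/34.0 = 0.9235
CL = 100·r = 92.35 %

CL = 92.35 %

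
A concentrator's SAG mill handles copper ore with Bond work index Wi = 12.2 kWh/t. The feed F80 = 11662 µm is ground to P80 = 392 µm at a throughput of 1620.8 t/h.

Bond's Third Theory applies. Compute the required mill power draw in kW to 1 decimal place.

W = 10·Wi·[P80^(−½) − F80^(−½)]
W = 10·12.2·(1/√392 − 1/√11662) = 10·12.2·(0.041248) = 5.0322 kWh/t
P_mill = W·ṁ = 5.0322·1620.8 = 8156.2 kW

P = 8156.2 kW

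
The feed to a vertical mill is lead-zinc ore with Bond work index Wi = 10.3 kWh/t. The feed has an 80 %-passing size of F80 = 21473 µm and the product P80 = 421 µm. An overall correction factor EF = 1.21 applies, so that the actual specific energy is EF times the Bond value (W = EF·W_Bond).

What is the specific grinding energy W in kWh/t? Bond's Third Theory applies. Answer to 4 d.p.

W = 5.2236 kWh/t

W = 10·Wi·[P80^(−½) − F80^(−½)]
1/√421 = 0.048737;  1/√21473 = 0.006824
W = 10·10.3·(0.048737 − 0.006824) = 4.3170 kWh/t
Corrected W = EF·W_Bond = 1.21·4.3170 = 5.2236 kWh/t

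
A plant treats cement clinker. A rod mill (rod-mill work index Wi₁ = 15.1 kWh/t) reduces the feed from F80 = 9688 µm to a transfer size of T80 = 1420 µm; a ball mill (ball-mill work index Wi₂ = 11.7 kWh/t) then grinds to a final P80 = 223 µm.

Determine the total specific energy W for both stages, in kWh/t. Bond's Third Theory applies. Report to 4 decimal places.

W = 7.2030 kWh/t

Bond:  W = 10 Wi (1/√P − 1/√F)
Stage 1 (9688→1420 µm, Wi₁=15.1): W₁ = 10·15.1·(0.026537 − 0.010160) = 2.4730 kWh/t
Stage 2 (1420→223 µm, Wi₂=11.7): W₂ = 10·11.7·(0.066965 − 0.026537) = 4.7300 kWh/t
W = W₁ + W₂ = 2.4730 + 4.7300 = 7.2030 kWh/t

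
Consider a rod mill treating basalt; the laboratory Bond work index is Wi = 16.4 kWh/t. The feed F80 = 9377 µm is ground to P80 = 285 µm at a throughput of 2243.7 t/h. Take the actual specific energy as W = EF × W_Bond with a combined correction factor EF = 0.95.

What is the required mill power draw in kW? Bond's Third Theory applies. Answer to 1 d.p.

P = 17096.7 kW

W = 10·Wi·(P80^(-½) − F80^(-½))
W = 10·16.4·(1/√285 − 1/√9377) = 10·16.4·(0.048908) = 8.0209 kWh/t
Apply correction: 8.0209 × 0.95 = 7.6199 kWh/t
Power = W × throughput = 7.6199 kWh/t × 2243.7 t/h = 17096.7 kW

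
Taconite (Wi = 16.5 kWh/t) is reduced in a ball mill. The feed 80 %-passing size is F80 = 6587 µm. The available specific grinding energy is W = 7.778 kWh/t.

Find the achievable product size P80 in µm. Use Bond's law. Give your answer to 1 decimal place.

P80 = 282.8 µm

W = 10 Wi (P80^-0.5 − F80^-0.5)
⇒ 1/√P80 = W/(10 Wi) + 1/√F80
  = 7.7780/(10·16.5) + 1/√6587 = 0.047139 + 0.012321 = 0.059461
P80 = (1/0.059461)² = 16.8178² = 282.84 µm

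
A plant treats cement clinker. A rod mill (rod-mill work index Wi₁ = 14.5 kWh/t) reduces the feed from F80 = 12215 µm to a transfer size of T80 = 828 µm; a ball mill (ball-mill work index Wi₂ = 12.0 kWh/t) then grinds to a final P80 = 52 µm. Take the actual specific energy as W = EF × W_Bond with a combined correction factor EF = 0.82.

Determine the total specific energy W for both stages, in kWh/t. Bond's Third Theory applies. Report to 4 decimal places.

W = 13.2822 kWh/t

W = 10 Wi / √P80 − 10 Wi / √F80
Stage 1 (12215→828 µm, Wi₁=14.5): W₁ = 10·14.5·(0.034752 − 0.009048) = 3.7271 kWh/t
Stage 2 (828→52 µm, Wi₂=12.0): W₂ = 10·12.0·(0.138675 − 0.034752) = 12.4707 kWh/t
W = W₁ + W₂ = 3.7271 + 12.4707 = 16.1979 kWh/t
Apply correction: 16.1979 × 0.82 = 13.2822 kWh/t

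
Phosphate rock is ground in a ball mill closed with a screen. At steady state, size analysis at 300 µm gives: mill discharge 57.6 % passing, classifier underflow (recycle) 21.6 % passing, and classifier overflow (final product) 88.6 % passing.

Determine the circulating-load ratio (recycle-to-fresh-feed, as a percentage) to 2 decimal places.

Let r = R/F. Size balance at 300 µm:
(1+r)·d = r·u + o ⇒ r = (o−d)/(d−u)
r = (88.6 − 57.6)/(57.6 − 21.6) = 31.0/36.0 = 0.8611
CL = 100·r = 86.11 %

CL = 86.11 %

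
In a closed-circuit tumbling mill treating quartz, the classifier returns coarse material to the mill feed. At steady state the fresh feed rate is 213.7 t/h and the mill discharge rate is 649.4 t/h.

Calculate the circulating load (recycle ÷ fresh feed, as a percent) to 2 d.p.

M = F + R at steady state, so:
R = M − F = 649.4 − 213.7 = 435.7 t/h
CL = 100·R/F = 100·435.7/213.7 = 203.88 %

CL = 203.88 %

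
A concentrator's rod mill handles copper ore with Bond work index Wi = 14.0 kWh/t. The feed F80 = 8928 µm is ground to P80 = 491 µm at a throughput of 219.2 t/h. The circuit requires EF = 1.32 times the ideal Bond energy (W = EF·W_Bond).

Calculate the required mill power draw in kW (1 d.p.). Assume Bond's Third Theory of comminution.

W_Bond = 10·Wi·(1/√P₈₀ − 1/√F₈₀)
W = 10·14.0·(1/√491 − 1/√8928) = 10·14.0·(0.034546) = 4.8364 kWh/t
W_actual = 1.32 × 4.8364 = 6.3841 kWh/t
Mill draw = 6.3841 × 219.2 = 1399.4 kW

P = 1399.4 kW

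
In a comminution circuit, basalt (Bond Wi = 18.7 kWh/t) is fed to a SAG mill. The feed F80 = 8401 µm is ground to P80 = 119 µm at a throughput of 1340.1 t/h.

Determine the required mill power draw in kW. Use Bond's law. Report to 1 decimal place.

W = 10·Wi·[P80^(−½) − F80^(−½)]
W = 10·18.7·(1/√119 − 1/√8401) = 10·18.7·(0.080760) = 15.1020 kWh/t
P = W·T = 15.1020·1340.1 = 20238.3 kW

P = 20238.3 kW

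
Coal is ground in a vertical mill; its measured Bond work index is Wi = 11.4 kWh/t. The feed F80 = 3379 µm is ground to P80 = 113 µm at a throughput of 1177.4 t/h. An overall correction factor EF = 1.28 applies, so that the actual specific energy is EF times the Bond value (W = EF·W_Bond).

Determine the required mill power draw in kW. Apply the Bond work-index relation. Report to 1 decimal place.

P = 13206.6 kW

W = 10·Wi·(P80^(-½) − F80^(-½))
W = 10·11.4·(1/√113 − 1/√3379) = 10·11.4·(0.076869) = 8.7631 kWh/t
Corrected W = EF·W_Bond = 1.28·8.7631 = 11.2167 kWh/t
P_mill = W·ṁ = 11.2167·1177.4 = 13206.6 kW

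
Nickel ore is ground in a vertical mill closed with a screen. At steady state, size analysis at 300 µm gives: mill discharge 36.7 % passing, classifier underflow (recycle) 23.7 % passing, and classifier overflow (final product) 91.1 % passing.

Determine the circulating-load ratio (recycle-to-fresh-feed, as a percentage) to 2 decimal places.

CL = 418.46 %

Two-product formula at 300 µm:
d + r·d = r·u + o → r(d−u) = o−d
r = (91.1 − 36.7)/(36.7 − 23.7) = 54.4/13.0 = 4.1846
CL = 100·r = 418.46 %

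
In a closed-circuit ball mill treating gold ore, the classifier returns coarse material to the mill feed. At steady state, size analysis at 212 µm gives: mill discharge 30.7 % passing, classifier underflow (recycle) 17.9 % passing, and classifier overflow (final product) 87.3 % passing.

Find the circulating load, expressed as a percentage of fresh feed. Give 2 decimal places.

Classifier node, passing 212 µm:
(1+r)d = ru + o → r = (o−d)/(d−u)
r = (87.3 − 30.7)/(30.7 − 17.9) = 56.6/12.8 = 4.4219
CL = 100·r = 442.19 %

CL = 442.19 %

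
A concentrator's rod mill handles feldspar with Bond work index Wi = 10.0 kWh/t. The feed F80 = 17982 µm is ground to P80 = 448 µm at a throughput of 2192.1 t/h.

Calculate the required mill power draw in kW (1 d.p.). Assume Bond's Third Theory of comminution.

W = 10 Wi (P80^-0.5 − F80^-0.5)
W = 10·10.0·(1/√448 − 1/√17982) = 10·10.0·(0.039788) = 3.9788 kWh/t
Power = W × throughput = 3.9788 kWh/t × 2192.1 t/h = 8722.0 kW

P = 8722.0 kW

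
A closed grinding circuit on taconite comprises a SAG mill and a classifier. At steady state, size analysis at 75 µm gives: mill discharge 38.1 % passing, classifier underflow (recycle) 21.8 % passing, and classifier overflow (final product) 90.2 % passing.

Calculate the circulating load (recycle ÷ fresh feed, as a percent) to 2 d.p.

CL = 319.63 %

Balance %-passing 75 µm (r = R/F):
(1+r)·d = r·u + o ⇒ r = (o−d)/(d−u)
r = (90.2 − 38.1)/(38.1 − 21.8) = 52.1/16.3 = 3.1963
CL = 100·r = 319.63 %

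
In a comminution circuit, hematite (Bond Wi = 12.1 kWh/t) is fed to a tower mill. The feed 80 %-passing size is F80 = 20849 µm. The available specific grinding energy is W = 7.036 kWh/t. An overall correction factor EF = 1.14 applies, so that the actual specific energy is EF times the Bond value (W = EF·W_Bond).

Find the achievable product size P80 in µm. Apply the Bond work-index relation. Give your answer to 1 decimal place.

P80 = 298.0 µm

Bond: W = 10·Wi·(1/√P80 − 1/√F80)
W_Bond = W / EF = 7.036 / 1.14 = 6.1719 kWh/t
⇒ 1/√P80 = W_Bond/(10·Wi) + 1/√F80
  = 6.1719/(10·12.1) + 1/√20849 = 0.051008 + 0.006926 = 0.057933
P80 = (1/0.057933)² = 17.2612² = 297.95 µm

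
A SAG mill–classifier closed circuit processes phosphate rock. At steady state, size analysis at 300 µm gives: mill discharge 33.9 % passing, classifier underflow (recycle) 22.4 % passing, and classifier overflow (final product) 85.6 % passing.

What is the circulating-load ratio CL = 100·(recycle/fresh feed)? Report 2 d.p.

Two-product formula at 300 µm:
d + r·d = r·u + o → r(d−u) = o−d
r = (85.6 − 33.9)/(33.9 − 22.4) = 51.7/11.5 = 4.4957
CL = 100·r = 449.57 %

CL = 449.57 %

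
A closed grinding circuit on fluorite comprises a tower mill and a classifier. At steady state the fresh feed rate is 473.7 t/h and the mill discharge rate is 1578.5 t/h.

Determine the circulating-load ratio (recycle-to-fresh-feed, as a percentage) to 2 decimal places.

CL = 233.23 %

Discharge = new feed + return, hence
R = M − F = 1578.5 − 473.7 = 1104.8 t/h
CL = 100·R/F = 100·1104.8/473.7 = 233.23 %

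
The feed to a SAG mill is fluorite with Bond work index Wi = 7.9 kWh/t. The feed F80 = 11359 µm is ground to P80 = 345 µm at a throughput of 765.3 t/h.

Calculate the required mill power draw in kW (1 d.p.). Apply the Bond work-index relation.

W = 10 Wi (P80^-0.5 − F80^-0.5)
W = 10·7.9·(1/√345 − 1/√11359) = 10·7.9·(0.044455) = 3.5120 kWh/t
P = W·T = 3.5120·765.3 = 2687.7 kW

P = 2687.7 kW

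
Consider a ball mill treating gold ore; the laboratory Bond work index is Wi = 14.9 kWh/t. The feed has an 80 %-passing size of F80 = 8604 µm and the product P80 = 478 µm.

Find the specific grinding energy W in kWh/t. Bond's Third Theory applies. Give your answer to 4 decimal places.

Bond:  W = 10 Wi (1/√P − 1/√F)
1/√478 = 0.045739;  1/√8604 = 0.010781
W = 10·14.9·(0.045739 − 0.010781) = 5.2088 kWh/t

W = 5.2088 kWh/t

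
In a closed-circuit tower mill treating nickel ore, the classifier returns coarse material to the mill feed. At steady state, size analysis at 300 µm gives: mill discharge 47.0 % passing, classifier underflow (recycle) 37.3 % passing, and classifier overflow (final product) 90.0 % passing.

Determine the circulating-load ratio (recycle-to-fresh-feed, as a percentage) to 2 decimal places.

CL = 443.30 %

Classifier node, passing 300 µm:
Fd + Rd = Ru + Fo ⇒ R/F = (o−d)/(d−u)
r = (90.0 − 47.0)/(47.0 − 37.3) = 43.0/9.7 = 4.4330
CL = 100·r = 443.30 %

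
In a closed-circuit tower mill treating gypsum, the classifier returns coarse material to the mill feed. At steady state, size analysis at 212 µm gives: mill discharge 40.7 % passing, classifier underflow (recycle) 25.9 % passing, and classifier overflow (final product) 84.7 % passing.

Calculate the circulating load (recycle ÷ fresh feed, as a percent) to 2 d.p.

CL = 297.30 %

Balance %-passing 212 µm (r = R/F):
(1+r)d = ru + o → r = (o−d)/(d−u)
r = (84.7 − 40.7)/(40.7 − 25.9) = 44.0/14.8 = 2.9730
CL = 100·r = 297.30 %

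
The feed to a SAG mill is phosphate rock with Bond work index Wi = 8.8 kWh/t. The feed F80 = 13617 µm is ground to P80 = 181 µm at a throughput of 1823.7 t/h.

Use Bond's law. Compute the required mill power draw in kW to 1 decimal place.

W = 10 Wi / √P80 − 10 Wi / √F80
W = 10·8.8·(1/√181 − 1/√13617) = 10·8.8·(0.065760) = 5.7869 kWh/t
P = W·T = 5.7869·1823.7 = 10553.5 kW

P = 10553.5 kW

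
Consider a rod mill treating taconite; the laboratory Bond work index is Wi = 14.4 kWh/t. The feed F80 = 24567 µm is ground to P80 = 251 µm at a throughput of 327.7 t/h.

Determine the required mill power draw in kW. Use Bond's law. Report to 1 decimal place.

W = 10·Wi·(P80^(-½) − F80^(-½))
W = 10·14.4·(1/√251 − 1/√24567) = 10·14.4·(0.056739) = 8.1705 kWh/t
P = W·T = 8.1705·327.7 = 2677.5 kW

P = 2677.5 kW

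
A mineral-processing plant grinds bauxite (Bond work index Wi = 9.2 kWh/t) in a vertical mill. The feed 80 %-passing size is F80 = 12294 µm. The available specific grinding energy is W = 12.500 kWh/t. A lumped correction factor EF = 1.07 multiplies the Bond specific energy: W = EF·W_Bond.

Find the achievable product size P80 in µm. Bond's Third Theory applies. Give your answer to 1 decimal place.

P80 = 54.1 µm

W = 10 Wi / √P80 − 10 Wi / √F80
W_Bond = W / EF = 12.500 / 1.07 = 11.6822 kWh/t
P80^-0.5 = F80^-0.5 + W_Bond/(10 Wi)
  = 11.6822/(10·9.2) + 1/√12294 = 0.126981 + 0.009019 = 0.136000
P80 = (1/0.136000)² = 7.3530² = 54.07 µm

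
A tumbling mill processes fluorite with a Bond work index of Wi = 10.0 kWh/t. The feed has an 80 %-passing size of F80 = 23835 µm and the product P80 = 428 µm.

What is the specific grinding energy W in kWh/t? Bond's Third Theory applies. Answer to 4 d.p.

W = 4.1860 kWh/t

W = 10 Wi (P80^-0.5 − F80^-0.5)
1/√428 = 0.048337;  1/√23835 = 0.006477
W = 10·10.0·(0.048337 − 0.006477) = 4.1860 kWh/t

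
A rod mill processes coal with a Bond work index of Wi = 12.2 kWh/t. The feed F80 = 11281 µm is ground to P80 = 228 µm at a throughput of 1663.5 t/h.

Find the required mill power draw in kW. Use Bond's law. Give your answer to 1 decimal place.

P = 11529.7 kW

Bond:  W = 10 Wi (1/√P − 1/√F)
W = 10·12.2·(1/√228 − 1/√11281) = 10·12.2·(0.056811) = 6.9310 kWh/t
Mill draw = 6.9310 × 1663.5 = 11529.7 kW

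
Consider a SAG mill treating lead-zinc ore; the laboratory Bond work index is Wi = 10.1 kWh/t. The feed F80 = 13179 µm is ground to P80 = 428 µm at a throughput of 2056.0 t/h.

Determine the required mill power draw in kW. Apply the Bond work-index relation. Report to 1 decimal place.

W = 10 Wi / √P80 − 10 Wi / √F80
W = 10·10.1·(1/√428 − 1/√13179) = 10·10.1·(0.039626) = 4.0022 kWh/t
P = W·T = 4.0022·2056.0 = 8228.6 kW

P = 8228.6 kW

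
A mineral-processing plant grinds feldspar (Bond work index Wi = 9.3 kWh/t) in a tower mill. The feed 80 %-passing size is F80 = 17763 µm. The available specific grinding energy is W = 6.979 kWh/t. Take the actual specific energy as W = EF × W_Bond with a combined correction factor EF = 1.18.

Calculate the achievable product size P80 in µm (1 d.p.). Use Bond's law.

Bond: W = 10·Wi·(1/√P80 − 1/√F80)
W_Bond = W / EF = 6.979 / 1.18 = 5.9144 kWh/t
P80^-0.5 = F80^-0.5 + W_Bond/(10 Wi)
  = 5.9144/(10·9.3) + 1/√17763 = 0.063596 + 0.007503 = 0.071099
P80 = (1/0.071099)² = 14.0649² = 197.82 µm

P80 = 197.8 µm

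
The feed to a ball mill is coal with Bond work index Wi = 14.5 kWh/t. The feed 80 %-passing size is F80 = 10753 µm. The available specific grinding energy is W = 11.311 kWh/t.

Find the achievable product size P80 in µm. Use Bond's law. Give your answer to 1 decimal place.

P80 = 130.2 µm

Bond:  W = 10 Wi (1/√P − 1/√F)
⇒ 1/√P80 = W/(10·Wi) + 1/√F80
  = 11.3110/(10·14.5) + 1/√10753 = 0.078007 + 0.009644 = 0.087650
P80 = (1/0.087650)² = 11.4090² = 130.16 µm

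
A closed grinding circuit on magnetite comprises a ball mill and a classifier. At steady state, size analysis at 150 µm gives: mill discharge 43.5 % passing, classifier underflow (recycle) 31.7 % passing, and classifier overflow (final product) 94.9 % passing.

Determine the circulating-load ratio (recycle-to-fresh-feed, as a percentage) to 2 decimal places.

Two-product formula at 150 µm:
d + r·d = r·u + o → r(d−u) = o−d
r = (94.9 − 43.5)/(43.5 − 31.7) = 51.4/11.8 = 4.3559
CL = 100·r = 435.59 %

CL = 435.59 %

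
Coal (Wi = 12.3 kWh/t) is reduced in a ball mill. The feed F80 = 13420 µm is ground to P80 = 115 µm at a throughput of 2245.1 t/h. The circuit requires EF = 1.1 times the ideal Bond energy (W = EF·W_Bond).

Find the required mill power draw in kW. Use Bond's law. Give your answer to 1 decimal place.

W = 10 Wi / √P80 − 10 Wi / √F80
W = 10·12.3·(1/√115 − 1/√13420) = 10·12.3·(0.084618) = 10.4080 kWh/t
Apply correction: 10.4080 × 1.1 = 11.4488 kWh/t
P = W·T = 11.4488·2245.1 = 25703.8 kW

P = 25703.8 kW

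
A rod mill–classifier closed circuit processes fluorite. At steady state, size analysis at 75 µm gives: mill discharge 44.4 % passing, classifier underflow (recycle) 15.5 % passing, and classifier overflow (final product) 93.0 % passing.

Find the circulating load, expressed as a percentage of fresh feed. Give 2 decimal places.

CL = 168.17 %

Mass balance on the −75 µm fraction:
(1+r)d = ru + o → r = (o−d)/(d−u)
r = (93.0 − 44.4)/(44.4 − 15.5) = 48.6/28.9 = 1.6817
CL = 100·r = 168.17 %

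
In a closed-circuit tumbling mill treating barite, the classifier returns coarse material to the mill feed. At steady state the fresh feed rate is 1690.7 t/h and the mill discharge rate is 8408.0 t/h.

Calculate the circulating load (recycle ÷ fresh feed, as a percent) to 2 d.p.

Steady state: M = F + R.
R = M − F = 8408.0 − 1690.7 = 6717.3 t/h
CL = 100·R/F = 100·6717.3/1690.7 = 397.31 %

CL = 397.31 %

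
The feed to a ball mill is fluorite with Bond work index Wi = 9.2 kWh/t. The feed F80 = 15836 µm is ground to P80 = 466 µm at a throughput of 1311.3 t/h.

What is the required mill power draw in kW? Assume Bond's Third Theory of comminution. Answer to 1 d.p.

W = 10 Wi (P80^-0.5 − F80^-0.5)
W = 10·9.2·(1/√466 − 1/√15836) = 10·9.2·(0.038378) = 3.5307 kWh/t
P = W·T = 3.5307·1311.3 = 4629.9 kW

P = 4629.9 kW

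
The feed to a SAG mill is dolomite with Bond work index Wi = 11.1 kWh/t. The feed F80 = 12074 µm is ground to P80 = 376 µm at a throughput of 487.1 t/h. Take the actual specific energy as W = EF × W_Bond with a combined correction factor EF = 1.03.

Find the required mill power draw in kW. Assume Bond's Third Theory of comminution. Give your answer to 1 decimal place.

W = 10·Wi·[P80^(−½) − F80^(−½)]
W = 10·11.1·(1/√376 − 1/√12074) = 10·11.1·(0.042470) = 4.7142 kWh/t
W_actual = 1.03 × 4.7142 = 4.8556 kWh/t
P = W·T = 4.8556·487.1 = 2365.2 kW

P = 2365.2 kW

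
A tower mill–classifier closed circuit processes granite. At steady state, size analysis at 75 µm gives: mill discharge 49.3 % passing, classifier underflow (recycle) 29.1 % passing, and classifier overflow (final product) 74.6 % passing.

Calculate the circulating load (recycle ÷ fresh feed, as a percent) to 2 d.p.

CL = 125.25 %

Balance %-passing 75 µm (r = R/F):
d + r·d = r·u + o → r(d−u) = o−d
r = (74.6 − 49.3)/(49.3 − 29.1) = 25.3/20.2 = 1.2525
CL = 100·r = 125.25 %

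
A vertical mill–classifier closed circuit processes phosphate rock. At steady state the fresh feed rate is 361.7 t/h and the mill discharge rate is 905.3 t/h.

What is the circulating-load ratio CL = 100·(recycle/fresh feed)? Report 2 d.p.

CL = 150.29 %

Steady state: M = F + R.
R = M − F = 905.3 − 361.7 = 543.6 t/h
CL = 100·R/F = 100·543.6/361.7 = 150.29 %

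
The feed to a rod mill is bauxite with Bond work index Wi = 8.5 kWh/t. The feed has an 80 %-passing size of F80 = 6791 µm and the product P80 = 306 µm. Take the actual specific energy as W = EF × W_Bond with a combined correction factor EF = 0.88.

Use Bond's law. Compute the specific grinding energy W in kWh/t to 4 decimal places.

W = 3.3683 kWh/t

W = 10 Wi (P80^-0.5 − F80^-0.5)
1/√306 = 0.057166;  1/√6791 = 0.012135
W = 10·8.5·(0.057166 − 0.012135) = 3.8277 kWh/t
Corrected W = EF·W_Bond = 0.88·3.8277 = 3.3683 kWh/t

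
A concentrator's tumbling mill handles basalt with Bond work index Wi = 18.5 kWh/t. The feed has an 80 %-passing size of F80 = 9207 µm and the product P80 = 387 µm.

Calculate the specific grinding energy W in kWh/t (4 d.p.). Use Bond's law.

Bond:  W = 10 Wi (1/√P − 1/√F)
1/√387 = 0.050833;  1/√9207 = 0.010422
W = 10·18.5·(0.050833 − 0.010422) = 7.4761 kWh/t

W = 7.4761 kWh/t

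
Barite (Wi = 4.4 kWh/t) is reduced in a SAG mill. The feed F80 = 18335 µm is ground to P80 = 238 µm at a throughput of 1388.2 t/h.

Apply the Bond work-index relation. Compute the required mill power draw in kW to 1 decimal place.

P = 3508.2 kW

W = 10·Wi·[P80^(−½) − F80^(−½)]
W = 10·4.4·(1/√238 − 1/√18335) = 10·4.4·(0.057435) = 2.5271 kWh/t
Power = W × throughput = 2.5271 kWh/t × 1388.2 t/h = 3508.2 kW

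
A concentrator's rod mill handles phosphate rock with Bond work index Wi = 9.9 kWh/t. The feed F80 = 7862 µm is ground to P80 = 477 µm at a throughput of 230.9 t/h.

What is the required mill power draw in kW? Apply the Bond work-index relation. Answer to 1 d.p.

P = 788.8 kW

W = 10·Wi·[P80^(−½) − F80^(−½)]
W = 10·9.9·(1/√477 − 1/√7862) = 10·9.9·(0.034509) = 3.4164 kWh/t
P = W·T = 3.4164·230.9 = 788.8 kW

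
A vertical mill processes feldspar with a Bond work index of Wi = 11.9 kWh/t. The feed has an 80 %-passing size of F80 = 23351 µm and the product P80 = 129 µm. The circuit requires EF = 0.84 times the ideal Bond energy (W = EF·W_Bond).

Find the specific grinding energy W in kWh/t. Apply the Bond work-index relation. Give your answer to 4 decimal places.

W = 8.1468 kWh/t

W_Bond = 10·Wi·(1/√P₈₀ − 1/√F₈₀)
1/√129 = 0.088045;  1/√23351 = 0.006544
W = 10·11.9·(0.088045 − 0.006544) = 9.6986 kWh/t
Corrected W = EF·W_Bond = 0.84·9.6986 = 8.1468 kWh/t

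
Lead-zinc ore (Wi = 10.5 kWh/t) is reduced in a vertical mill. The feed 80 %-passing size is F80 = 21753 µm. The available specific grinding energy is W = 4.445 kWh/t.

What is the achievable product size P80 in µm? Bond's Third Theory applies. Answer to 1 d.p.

P80 = 414.6 µm

Bond: W = 10·Wi·(1/√P80 − 1/√F80)
P80^-0.5 = F80^-0.5 + W/(10 Wi)
  = 4.4450/(10·10.5) + 1/√21753 = 0.042333 + 0.006780 = 0.049114
P80 = (1/0.049114)² = 20.3610² = 414.57 µm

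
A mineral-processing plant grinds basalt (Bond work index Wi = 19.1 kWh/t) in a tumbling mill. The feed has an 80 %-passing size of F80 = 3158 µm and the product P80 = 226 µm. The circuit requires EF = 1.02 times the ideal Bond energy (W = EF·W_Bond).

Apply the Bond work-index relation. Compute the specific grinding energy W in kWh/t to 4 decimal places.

W = 9.4924 kWh/t

W = 10 Wi (1/√P80 − 1/√F80)  [Bond]
1/√226 = 0.066519;  1/√3158 = 0.017795
W = 10·19.1·(0.066519 − 0.017795) = 9.3063 kWh/t
With EF = 1.02: W = 9.3063·1.02 = 9.4924 kWh/t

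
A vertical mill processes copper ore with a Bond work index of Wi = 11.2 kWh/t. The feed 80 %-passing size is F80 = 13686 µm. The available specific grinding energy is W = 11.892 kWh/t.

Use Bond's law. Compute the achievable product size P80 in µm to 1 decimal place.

P80 = 76.0 µm

W = 10 Wi (1/√P80 − 1/√F80)  [Bond]
P80^-0.5 = F80^-0.5 + W/(10 Wi)
  = 11.8920/(10·11.2) + 1/√13686 = 0.106179 + 0.008548 = 0.114727
P80 = (1/0.114727)² = 8.7164² = 75.98 µm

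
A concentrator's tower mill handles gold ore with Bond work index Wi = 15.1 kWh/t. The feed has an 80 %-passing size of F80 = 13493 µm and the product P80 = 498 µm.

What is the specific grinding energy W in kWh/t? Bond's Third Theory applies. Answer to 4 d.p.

W_Bond = 10·Wi·(1/√P₈₀ − 1/√F₈₀)
1/√498 = 0.044811;  1/√13493 = 0.008609
W = 10·15.1·(0.044811 − 0.008609) = 5.4665 kWh/t

W = 5.4665 kWh/t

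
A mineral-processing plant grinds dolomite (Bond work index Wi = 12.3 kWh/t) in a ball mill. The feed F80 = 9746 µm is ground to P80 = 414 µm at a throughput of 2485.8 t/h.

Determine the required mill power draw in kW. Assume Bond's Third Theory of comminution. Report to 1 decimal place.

P = 11929.8 kW

W_Bond = 10·Wi·(1/√P₈₀ − 1/√F₈₀)
W = 10·12.3·(1/√414 − 1/√9746) = 10·12.3·(0.039018) = 4.7992 kWh/t
Power = W × throughput = 4.7992 kWh/t × 2485.8 t/h = 11929.8 kW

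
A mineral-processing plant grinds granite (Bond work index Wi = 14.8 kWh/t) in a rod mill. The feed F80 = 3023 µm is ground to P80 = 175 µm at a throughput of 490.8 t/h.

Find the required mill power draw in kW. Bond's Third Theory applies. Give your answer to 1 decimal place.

P = 4169.8 kW

Bond:  W = 10 Wi (1/√P − 1/√F)
W = 10·14.8·(1/√175 − 1/√3023) = 10·14.8·(0.057405) = 8.4959 kWh/t
Power = W × throughput = 8.4959 kWh/t × 490.8 t/h = 4169.8 kW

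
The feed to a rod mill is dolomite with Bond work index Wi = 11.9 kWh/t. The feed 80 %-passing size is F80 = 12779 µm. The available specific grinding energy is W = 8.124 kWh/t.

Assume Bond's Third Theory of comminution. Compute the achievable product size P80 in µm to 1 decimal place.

P80 = 168.2 µm

W = 10·Wi·(P80^(-½) − F80^(-½))
P80^-0.5 = F80^-0.5 + W/(10 Wi)
  = 8.1240/(10·11.9) + 1/√12779 = 0.068269 + 0.008846 = 0.077115
P80 = (1/0.077115)² = 12.9676² = 168.16 µm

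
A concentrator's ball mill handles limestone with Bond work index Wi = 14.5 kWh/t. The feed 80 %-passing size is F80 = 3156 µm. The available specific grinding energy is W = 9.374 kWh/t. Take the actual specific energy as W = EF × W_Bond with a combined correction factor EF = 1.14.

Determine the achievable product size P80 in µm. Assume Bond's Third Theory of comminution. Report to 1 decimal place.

W = 10 Wi (1/√P80 − 1/√F80)  [Bond]
W_Bond = W / EF = 9.374 / 1.14 = 8.2228 kWh/t
1/√P80 = 1/√F80 + W_Bond/(10·Wi)
  = 8.2228/(10·14.5) + 1/√3156 = 0.056709 + 0.017800 = 0.074509
P80 = (1/0.074509)² = 13.4211² = 180.13 µm

P80 = 180.1 µm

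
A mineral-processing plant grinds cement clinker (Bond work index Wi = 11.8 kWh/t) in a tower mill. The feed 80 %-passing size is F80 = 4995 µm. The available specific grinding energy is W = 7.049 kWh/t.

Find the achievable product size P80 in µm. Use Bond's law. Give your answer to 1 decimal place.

W = 10 Wi / √P80 − 10 Wi / √F80
P80^(−½) = W/(10 Wi) + F80^(−½)
  = 7.0490/(10·11.8) + 1/√4995 = 0.059737 + 0.014149 = 0.073887
P80 = (1/0.073887)² = 13.5343² = 183.18 µm

P80 = 183.2 µm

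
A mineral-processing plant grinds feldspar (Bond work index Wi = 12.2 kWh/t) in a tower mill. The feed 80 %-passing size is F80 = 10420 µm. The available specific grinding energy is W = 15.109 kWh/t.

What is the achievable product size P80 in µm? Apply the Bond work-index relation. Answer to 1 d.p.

Bond: W = 10·Wi·(1/√P80 − 1/√F80)
P80^(−½) = W/(10 Wi) + F80^(−½)
  = 15.1090/(10·12.2) + 1/√10420 = 0.123844 + 0.009796 = 0.133641
P80 = (1/0.133641)² = 7.4828² = 55.99 µm

P80 = 56.0 µm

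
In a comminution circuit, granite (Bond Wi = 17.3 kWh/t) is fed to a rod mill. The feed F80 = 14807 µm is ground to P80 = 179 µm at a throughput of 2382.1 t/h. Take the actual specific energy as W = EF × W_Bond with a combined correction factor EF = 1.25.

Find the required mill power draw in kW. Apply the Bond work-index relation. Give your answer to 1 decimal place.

P = 34269.2 kW

Bond: W = 10·Wi·(1/√P80 − 1/√F80)
W = 10·17.3·(1/√179 − 1/√14807) = 10·17.3·(0.066526) = 11.5089 kWh/t
Corrected W = EF·W_Bond = 1.25·11.5089 = 14.3861 kWh/t
P = W·T = 14.3861·2382.1 = 34269.2 kW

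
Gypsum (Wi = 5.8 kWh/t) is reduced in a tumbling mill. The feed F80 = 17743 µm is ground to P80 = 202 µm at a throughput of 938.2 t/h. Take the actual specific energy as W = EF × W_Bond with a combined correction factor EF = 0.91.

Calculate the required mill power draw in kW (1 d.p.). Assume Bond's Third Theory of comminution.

P = 3112.3 kW

W = 10 Wi / √P80 − 10 Wi / √F80
W = 10·5.8·(1/√202 − 1/√17743) = 10·5.8·(0.062852) = 3.6454 kWh/t
With EF = 0.91: W = 3.6454·0.91 = 3.3174 kWh/t
Mill draw = 3.3174 × 938.2 = 3112.3 kW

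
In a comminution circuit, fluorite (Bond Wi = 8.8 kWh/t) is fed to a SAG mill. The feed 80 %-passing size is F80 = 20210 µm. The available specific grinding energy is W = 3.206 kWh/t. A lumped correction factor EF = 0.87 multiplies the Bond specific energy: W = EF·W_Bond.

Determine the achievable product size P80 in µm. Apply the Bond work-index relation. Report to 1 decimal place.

P80 = 418.0 µm

W = 10·Wi·[P80^(−½) − F80^(−½)]
W_Bond = W / EF = 3.206 / 0.87 = 3.6851 kWh/t
⇒ 1/√P80 = W_Bond/(10·Wi) + 1/√F80
  = 3.6851/(10·8.8) + 1/√20210 = 0.041876 + 0.007034 = 0.048910
P80 = (1/0.048910)² = 20.4458² = 418.03 µm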